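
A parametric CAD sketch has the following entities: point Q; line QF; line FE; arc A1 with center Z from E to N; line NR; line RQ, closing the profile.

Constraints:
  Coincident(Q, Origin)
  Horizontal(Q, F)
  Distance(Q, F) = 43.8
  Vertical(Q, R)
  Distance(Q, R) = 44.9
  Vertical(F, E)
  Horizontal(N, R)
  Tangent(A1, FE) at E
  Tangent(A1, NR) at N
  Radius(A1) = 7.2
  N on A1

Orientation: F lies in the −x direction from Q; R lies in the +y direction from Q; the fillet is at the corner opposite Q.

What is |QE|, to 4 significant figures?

57.79

The virtual corner opposite Q is at (-43.80, 44.90). The tangent condition forces ZE to be normal to FE and the tangent condition forces ZN to be normal to NR, with radius 7.2, so the center Z sits 7.2 in from both sides at Z = (-36.60, 37.70). That places the tangent points at E = (-43.80, 37.70) on FE and N = (-36.60, 44.90) on NR. Then |QE| = |E − Q| = 57.79.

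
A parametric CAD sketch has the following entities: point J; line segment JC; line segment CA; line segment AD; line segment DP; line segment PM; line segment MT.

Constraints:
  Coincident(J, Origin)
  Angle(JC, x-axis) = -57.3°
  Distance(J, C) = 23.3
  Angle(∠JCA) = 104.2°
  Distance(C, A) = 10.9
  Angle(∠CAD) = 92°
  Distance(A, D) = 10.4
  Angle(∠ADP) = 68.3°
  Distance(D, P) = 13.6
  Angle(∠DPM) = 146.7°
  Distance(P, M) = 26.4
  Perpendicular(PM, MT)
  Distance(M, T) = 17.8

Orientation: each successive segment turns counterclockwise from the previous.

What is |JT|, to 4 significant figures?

48.64

J is at the origin; JC runs at -57.3° with length 23.3, so C = (12.59, -19.61). ∠JCA = 104.2° gives CA at 18.50° from the x-axis; with |CA| = 10.9, A = (22.92, -16.15). ∠CAD = 92.0° gives AD at 106.5° from the x-axis; with |AD| = 10.4, D = (19.97, -6.177). ∠ADP = 68.3° gives DP at -141.8° from the x-axis; with |DP| = 13.6, P = (9.283, -14.59). ∠DPM = 146.7° gives PM at -108.5° from the x-axis; with |PM| = 26.4, M = (0.9061, -39.62). The perpendicularity gives MT at right angles to PM, so MT runs at -18.50°; with |MT| = 17.8, T = (17.79, -45.27). Then |JT| = |T − J| = 48.64.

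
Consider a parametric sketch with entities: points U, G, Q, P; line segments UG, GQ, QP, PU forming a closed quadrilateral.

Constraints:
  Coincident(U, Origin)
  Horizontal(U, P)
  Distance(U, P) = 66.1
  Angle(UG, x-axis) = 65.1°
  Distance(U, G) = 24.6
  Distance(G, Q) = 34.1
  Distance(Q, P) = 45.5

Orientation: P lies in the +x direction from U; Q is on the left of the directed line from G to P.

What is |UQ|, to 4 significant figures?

55.57

Checks: |GQ| = 34.10 ✓; |QP| = 45.50 ✓.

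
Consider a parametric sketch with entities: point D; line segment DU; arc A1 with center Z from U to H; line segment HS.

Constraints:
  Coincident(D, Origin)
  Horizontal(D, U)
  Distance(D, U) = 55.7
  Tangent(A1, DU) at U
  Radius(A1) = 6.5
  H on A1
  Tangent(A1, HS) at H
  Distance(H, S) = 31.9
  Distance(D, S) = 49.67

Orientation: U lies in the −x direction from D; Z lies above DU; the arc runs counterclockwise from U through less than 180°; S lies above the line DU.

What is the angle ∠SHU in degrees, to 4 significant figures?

146.8°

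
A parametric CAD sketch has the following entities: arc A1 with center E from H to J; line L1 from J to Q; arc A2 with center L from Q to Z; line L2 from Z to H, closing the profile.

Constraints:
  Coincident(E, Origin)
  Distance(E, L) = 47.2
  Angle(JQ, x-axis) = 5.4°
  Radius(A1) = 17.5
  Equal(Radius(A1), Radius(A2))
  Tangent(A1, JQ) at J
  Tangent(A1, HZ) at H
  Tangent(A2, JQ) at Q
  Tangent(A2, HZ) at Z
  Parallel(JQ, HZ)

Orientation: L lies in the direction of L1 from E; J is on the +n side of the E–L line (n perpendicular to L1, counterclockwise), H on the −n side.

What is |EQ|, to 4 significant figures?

50.34

Tangency of A1 to both parallel lines with radius 17.5 puts J and H at E ± 17.5·n: J = (-1.647, 17.42), H = (1.647, -17.42). Equal radii place Q and Z the same way about L: Q = L + 17.5·n = (45.34, 21.86), Z = L − 17.5·n = (48.64, -12.98). Then |EQ| = |Q − E| = 50.34.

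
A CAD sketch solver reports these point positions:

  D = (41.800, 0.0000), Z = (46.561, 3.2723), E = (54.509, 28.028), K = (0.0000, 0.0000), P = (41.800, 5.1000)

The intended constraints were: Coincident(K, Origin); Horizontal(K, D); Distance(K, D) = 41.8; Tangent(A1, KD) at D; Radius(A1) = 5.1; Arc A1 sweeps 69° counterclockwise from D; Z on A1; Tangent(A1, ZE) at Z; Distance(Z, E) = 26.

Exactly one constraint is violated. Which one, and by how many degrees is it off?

Tangent(A1, ZE) at Z — off by 3.20°.

K = (0.00, 0.00) ✓; K.y = 0.00, D.y = 0.00 ✓; |KD| = 41.80 ✓; ∠(PD, DK) = 90.00° ✓; |PD| = 5.100 ✓; bearing(P→Z) − bearing(P→D) = 69.00° ✓; |PZ| = 5.100 ✓; ∠(PZ, ZE) = 86.80° ✗; |ZE| = 26.00 ✓.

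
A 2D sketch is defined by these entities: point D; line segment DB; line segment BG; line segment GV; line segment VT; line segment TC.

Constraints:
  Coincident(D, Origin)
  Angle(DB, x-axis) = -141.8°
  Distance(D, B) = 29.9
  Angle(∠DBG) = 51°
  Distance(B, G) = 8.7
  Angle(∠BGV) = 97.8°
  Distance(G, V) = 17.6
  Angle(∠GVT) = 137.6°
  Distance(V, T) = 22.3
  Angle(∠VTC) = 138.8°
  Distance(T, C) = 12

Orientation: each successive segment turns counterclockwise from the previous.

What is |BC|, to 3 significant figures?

40.9

∠GVT = 137.6° gives VT at 112° from the x-axis; with |VT| = 22.3, T = (-17.1, 16.8). ∠VTC = 138.8° gives TC at 153° from the x-axis; with |TC| = 12.0, C = (-27.8, 22.2). Then |BC| = |C − B| = 40.9.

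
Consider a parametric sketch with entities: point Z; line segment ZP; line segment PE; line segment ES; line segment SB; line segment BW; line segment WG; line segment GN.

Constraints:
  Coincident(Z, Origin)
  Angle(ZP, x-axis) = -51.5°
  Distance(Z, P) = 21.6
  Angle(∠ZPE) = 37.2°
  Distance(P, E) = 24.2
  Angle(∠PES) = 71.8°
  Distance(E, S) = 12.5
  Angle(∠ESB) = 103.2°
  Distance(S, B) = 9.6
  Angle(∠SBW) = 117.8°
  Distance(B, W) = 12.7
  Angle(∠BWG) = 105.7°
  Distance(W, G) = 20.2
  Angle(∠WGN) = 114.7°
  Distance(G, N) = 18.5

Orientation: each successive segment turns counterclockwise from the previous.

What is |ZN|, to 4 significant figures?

27.58

Z is at the origin; ZP runs at -51.5° with length 21.6, so P = (13.45, -16.90). ∠ZPE = 37.2° gives PE at 91.30° from the x-axis; with |PE| = 24.2, E = (12.90, 7.289). ∠PES = 71.8° gives ES at -160.5° from the x-axis; with |ES| = 12.5, S = (1.114, 3.117). ∠ESB = 103.2° gives SB at -83.70° from the x-axis; with |SB| = 9.6, B = (2.168, -6.425). ∠SBW = 117.8° gives BW at -21.50° from the x-axis; with |BW| = 12.7, W = (13.98, -11.08). ∠BWG = 105.7° gives WG at 52.80° from the x-axis; with |WG| = 20.2, G = (26.20, 5.010). ∠WGN = 114.7° gives GN at 118.1° from the x-axis; with |GN| = 18.5, N = (17.48, 21.33). Then |ZN| = |N − Z| = 27.58.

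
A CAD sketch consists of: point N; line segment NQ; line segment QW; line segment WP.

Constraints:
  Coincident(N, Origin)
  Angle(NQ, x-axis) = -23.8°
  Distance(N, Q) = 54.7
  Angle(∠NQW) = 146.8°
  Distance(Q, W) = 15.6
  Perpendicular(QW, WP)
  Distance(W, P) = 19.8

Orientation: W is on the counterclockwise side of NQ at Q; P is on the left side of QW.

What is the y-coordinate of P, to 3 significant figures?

0.00809

∠NQW = 146.8°, so QW runs at -23.8° + (180° − 146.8°) = 9.40° from the x-axis; with |QW| = 15.6, W = Q + 15.6·(cos 9.40°, sin 9.40°) = (65.4, -19.5). QW is perpendicular to WP; with |WP| = 19.8 on the left of QW, P = W + 19.8·(-0.163, 0.987) = (62.2, 0.00809). So P.y = 0.00809.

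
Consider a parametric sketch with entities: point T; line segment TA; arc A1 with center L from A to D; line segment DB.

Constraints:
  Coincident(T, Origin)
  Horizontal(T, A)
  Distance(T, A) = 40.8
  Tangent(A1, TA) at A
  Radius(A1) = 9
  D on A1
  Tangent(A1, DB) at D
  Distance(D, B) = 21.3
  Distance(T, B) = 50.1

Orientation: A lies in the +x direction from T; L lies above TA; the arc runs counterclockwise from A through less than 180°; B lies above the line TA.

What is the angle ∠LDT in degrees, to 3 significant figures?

13.2°

T is at the origin; T and A share the same y with |TA| = 40.8 and A on the +x side, so A = (40.8, 0.00). The tangent condition forces LA to be normal to TA, so L = A + (0, 9) = (40.8, 9.00). Since LD ⟂ DB (tangency), |LB| = √(9.0² + 21.3²) = 23.1 regardless of where D sits on A1. So B lies on both circle(T, 50.1) and circle(L, 23.1); the above-TA intersection is B = (38.5, 32.0). D is the foot of the tangent from B: D = (48.7, 13.3).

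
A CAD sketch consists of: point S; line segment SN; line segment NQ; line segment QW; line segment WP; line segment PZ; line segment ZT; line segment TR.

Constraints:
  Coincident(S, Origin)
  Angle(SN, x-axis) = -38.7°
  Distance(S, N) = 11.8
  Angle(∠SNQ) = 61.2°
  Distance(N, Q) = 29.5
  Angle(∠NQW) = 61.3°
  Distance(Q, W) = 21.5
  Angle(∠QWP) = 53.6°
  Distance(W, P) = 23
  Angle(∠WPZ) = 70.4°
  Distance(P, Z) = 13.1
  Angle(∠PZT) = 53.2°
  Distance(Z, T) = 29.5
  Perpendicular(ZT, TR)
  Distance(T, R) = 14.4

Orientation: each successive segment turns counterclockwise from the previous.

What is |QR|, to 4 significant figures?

37.53

S is at the origin; SN runs at -38.7° with length 11.8, so N = (9.209, -7.378). ∠SNQ = 61.2° gives NQ at 80.10° from the x-axis; with |NQ| = 29.5, Q = (14.28, 21.68). ∠NQW = 61.3° gives QW at -161.2° from the x-axis; with |QW| = 21.5, W = (-6.072, 14.75). ∠QWP = 53.6° gives WP at -34.80° from the x-axis; with |WP| = 23.0, P = (12.81, 1.628). ∠WPZ = 70.4° gives PZ at 74.80° from the x-axis; with |PZ| = 13.1, Z = (16.25, 14.27). ∠PZT = 53.2° gives ZT at -158.4° from the x-axis; with |ZT| = 29.5, T = (-11.18, 3.410). The perpendicularity gives TR at right angles to ZT, so TR runs at -68.40°; with |TR| = 14.4, R = (-5.878, -9.979). Then |QR| = |R − Q| = 37.53.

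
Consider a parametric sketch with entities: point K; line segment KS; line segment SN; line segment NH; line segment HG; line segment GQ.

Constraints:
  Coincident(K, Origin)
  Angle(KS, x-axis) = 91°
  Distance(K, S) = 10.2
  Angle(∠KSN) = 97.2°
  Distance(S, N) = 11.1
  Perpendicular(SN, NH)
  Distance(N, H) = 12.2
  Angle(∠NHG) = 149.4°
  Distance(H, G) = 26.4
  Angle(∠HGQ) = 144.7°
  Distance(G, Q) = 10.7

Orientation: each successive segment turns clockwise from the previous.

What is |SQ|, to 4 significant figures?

41.12

K is at the origin; KS runs at 91.0° with length 10.2, so S = (-0.1780, 10.20). ∠KSN = 97.2° gives SN at 8.200° from the x-axis; with |SN| = 11.1, N = (10.81, 11.78). SN is perpendicular to NH, so NH runs at -81.80°; with |NH| = 12.2, H = (12.55, -0.2936). ∠NHG = 149.4° gives HG at -112.4° from the x-axis; with |HG| = 26.4, G = (2.488, -24.70). ∠HGQ = 144.7° gives GQ at -147.7° from the x-axis; with |GQ| = 10.7, Q = (-6.556, -30.42). Then |SQ| = |Q − S| = 41.12.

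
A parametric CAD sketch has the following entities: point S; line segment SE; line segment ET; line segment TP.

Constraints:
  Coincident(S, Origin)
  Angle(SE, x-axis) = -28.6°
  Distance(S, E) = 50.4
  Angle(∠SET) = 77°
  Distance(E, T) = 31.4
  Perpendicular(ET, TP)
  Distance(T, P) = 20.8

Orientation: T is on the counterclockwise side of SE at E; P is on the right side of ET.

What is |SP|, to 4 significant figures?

72.73

∠SET = 77.0°, so ET runs at -28.6° + (180° − 77.0°) = 74.40° from the x-axis; with |ET| = 31.4, T = E + 31.4·(cos 74.40°, sin 74.40°) = (52.69, 6.117). ET ⟂ TP; with |TP| = 20.8 on the right of ET, P = T + 20.8·(0.9632, -0.2689) = (72.73, 0.5237). Then |SP| = |P − S| = 72.73.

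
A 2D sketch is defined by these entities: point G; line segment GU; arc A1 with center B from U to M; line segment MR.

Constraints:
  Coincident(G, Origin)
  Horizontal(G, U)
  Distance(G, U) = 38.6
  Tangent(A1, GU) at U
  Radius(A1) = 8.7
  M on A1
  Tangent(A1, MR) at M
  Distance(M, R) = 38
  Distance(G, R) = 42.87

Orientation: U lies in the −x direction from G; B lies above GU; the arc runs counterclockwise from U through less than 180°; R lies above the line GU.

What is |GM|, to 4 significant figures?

31.07

G is at the origin; GU is horizontal with |GU| = 38.6 and U on the −x side, so U = (-38.60, 0.000). The tangent condition forces BU to be normal to GU, so B = U + (0, 8.7) = (-38.60, 8.700). Since BM ⟂ MR (tangency), |BR| = √(8.7² + 38.0²) = 38.98 regardless of where M sits on A1. So R lies on both circle(G, 42.87) and circle(B, 38.98); the above-GU intersection is R = (-15.38, 40.02). M is the foot of the tangent from R: M = (-30.63, 5.209).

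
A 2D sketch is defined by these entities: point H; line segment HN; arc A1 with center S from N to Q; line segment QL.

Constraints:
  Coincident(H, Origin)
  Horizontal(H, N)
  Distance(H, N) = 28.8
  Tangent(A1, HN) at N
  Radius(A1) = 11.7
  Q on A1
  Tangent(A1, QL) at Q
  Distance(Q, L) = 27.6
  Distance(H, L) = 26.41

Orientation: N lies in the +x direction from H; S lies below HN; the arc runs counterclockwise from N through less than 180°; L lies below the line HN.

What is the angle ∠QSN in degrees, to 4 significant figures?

52.08°

Checks: |SQ| = 11.70 ✓; ∠(SQ, QL) = 90.00° ✓; |QL| = 27.60 ✓; |HL| = 26.41 ✓.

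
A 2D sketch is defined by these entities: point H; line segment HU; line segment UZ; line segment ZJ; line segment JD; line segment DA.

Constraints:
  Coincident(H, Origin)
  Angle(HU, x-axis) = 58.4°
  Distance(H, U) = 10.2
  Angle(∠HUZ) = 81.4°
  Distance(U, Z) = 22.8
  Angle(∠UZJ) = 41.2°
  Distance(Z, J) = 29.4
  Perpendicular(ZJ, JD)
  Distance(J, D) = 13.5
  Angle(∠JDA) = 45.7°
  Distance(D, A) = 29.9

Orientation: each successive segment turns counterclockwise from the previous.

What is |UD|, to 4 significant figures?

12.34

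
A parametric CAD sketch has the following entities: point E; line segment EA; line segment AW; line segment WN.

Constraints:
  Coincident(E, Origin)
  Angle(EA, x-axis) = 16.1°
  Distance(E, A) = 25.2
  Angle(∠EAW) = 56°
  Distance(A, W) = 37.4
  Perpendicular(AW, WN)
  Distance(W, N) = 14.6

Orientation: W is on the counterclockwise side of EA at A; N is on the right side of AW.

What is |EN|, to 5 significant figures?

42.461

E is at the origin; EA runs at 16.1° with length 25.2, so A = 25.2·(cos 16.1°, sin 16.1°) = (24.212, 6.9883). ∠EAW = 56.0°, so AW runs at 16.1° + (180° − 56.0°) = 140.10° from the x-axis; with |AW| = 37.4, W = A + 37.4·(cos 140.10°, sin 140.10°) = (-4.4803, 30.979). AW is perpendicular to WN; with |WN| = 14.6 on the right of AW, N = W + 14.6·(0.64145, 0.76717) = (4.8848, 42.179). Then |EN| = |N − E| = 42.461.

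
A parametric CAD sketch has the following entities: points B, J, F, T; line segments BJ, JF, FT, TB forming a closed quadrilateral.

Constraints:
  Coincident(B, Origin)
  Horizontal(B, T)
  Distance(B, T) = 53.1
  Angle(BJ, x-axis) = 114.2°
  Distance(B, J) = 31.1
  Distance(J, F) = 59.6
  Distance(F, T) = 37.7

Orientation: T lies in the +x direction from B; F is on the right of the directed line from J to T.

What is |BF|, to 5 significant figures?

29.629

Checks: |JF| = 59.60 ✓; |FT| = 37.70 ✓.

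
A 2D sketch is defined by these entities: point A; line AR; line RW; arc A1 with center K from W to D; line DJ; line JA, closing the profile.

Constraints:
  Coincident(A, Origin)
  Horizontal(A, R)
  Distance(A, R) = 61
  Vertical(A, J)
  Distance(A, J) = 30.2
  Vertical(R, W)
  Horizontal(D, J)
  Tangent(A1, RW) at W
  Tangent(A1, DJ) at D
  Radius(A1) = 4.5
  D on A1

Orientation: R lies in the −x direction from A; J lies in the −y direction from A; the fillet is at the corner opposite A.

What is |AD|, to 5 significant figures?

64.065

A is at the origin; AR is horizontal with |AR| = 61.0 and R on the −x side, so R = (-61.000, 0.0000). A and J share the same x with |AJ| = 30.2 and J on the −y side, so J = (0.0000, -30.200). The virtual corner opposite A is at (-61.000, -30.200). Since A1 is tangent to RW there, KW ⟂ RW and A1 meets DJ tangentially, so KD is at right angles to DJ, with radius 4.5, so the center K sits 4.5 in from both sides at K = (-56.500, -25.700). That places the tangent points at W = (-61.000, -25.700) on RW and D = (-56.500, -30.200) on DJ. Then |AD| = |D − A| = 64.065.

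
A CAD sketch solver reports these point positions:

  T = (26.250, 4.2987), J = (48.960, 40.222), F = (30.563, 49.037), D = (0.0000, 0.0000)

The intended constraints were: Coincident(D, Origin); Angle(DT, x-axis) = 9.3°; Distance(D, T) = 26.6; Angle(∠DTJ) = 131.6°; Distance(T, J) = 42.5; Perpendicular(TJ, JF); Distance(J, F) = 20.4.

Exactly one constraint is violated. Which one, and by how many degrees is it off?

Perpendicular(TJ, JF) — off by 6.70°.

D = (0.00, 0.00) ✓; DT at 9.300° ✓; |DT| = 26.60 ✓; ∠DTJ = 131.6° ✓; |TJ| = 42.50 ✓; ∠(TJ, JF) = 96.70° ✗; |JF| = 20.40 ✓.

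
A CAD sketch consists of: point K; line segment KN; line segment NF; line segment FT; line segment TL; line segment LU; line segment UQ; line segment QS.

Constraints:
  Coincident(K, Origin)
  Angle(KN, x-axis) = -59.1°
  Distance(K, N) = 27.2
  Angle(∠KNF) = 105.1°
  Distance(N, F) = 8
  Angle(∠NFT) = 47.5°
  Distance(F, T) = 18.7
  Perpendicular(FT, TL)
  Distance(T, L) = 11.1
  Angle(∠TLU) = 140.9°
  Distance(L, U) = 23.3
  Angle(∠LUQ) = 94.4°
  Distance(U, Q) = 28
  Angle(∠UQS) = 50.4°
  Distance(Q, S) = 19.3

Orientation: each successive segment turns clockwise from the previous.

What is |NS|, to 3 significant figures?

6.21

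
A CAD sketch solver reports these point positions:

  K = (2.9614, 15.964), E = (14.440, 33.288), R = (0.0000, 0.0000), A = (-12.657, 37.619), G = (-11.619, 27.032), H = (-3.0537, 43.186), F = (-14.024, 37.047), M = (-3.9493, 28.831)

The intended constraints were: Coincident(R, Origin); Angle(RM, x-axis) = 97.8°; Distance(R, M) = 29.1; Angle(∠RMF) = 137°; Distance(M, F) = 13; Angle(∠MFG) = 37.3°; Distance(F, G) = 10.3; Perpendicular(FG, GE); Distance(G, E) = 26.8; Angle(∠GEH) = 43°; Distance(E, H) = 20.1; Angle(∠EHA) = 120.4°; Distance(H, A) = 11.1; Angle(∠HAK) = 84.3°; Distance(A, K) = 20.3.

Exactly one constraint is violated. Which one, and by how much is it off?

Distance(A, K) = 20.3 — off by 6.40.

R = (0.00, 0.00) ✓; RM at 97.80° ✓; |RM| = 29.10 ✓; ∠RMF = 137.0° ✓; |MF| = 13.00 ✓; ∠MFG = 37.30° ✓; |FG| = 10.30 ✓; ∠(FG, GE) = 90.00° ✓; |GE| = 26.80 ✓; ∠GEH = 43.00° ✓; |EH| = 20.10 ✓; ∠EHA = 120.4° ✓; |HA| = 11.10 ✓; ∠HAK = 84.30° ✓; |AK| = 26.70 ✗.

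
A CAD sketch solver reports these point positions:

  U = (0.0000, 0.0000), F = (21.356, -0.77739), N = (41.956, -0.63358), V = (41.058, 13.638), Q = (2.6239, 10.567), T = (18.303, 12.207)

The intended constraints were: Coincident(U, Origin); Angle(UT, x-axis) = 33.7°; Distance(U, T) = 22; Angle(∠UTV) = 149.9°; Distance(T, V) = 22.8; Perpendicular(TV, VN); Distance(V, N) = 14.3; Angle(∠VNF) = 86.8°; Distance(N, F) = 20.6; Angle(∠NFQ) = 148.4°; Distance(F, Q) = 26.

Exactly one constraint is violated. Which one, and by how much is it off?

Distance(F, Q) = 26 — off by 4.10.

U = (0.00, 0.00) ✓; UT at 33.70° ✓; |UT| = 22.00 ✓; ∠UTV = 149.9° ✓; |TV| = 22.80 ✓; ∠(TV, VN) = 90.00° ✓; |VN| = 14.30 ✓; ∠VNF = 86.80° ✓; |NF| = 20.60 ✓; ∠NFQ = 148.4° ✓; |FQ| = 21.90 ✗.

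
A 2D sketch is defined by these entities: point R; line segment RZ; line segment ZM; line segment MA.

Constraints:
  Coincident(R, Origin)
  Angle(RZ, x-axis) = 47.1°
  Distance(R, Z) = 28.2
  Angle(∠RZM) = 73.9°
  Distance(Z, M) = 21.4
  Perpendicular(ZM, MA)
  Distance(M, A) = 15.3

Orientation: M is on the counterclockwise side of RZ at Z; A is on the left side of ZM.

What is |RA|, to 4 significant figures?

17.99

R is at the origin; RZ runs at 47.1° with length 28.2, so Z = 28.2·(cos 47.1°, sin 47.1°) = (19.20, 20.66). ∠RZM = 73.9°, so ZM runs at 47.1° + (180° − 73.9°) = 153.2° from the x-axis; with |ZM| = 21.4, M = Z + 21.4·(cos 153.2°, sin 153.2°) = (0.09499, 30.31). ZM is perpendicular to MA; with |MA| = 15.3 on the left of ZM, A = M + 15.3·(-0.4509, -0.8926) = (-6.803, 16.65). Then |RA| = |A − R| = 17.99.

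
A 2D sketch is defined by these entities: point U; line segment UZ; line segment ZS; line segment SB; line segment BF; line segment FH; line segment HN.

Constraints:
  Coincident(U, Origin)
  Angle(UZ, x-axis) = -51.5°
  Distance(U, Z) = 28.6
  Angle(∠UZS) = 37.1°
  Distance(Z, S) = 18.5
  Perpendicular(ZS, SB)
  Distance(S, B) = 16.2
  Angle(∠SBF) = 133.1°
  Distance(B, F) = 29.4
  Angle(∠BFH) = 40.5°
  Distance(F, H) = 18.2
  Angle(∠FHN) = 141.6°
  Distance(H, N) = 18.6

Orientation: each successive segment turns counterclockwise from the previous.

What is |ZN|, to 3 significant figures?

13.2

U is at the origin; UZ runs at -51.5° with length 28.6, so Z = (17.8, -22.4). ∠UZS = 37.1° gives ZS at 91.4° from the x-axis; with |ZS| = 18.5, S = (17.4, -3.89). ZS ⟂ SB, so SB runs at -179°; with |SB| = 16.2, B = (1.16, -4.28). ∠SBF = 133.1° gives BF at -132° from the x-axis; with |BF| = 29.4, F = (-18.4, -26.2). ∠BFH = 40.5° gives FH at 7.80° from the x-axis; with |FH| = 18.2, H = (-0.369, -23.8). ∠FHN = 141.6° gives HN at 46.2° from the x-axis; with |HN| = 18.6, N = (12.5, -10.3). Then |ZN| = |N − Z| = 13.2.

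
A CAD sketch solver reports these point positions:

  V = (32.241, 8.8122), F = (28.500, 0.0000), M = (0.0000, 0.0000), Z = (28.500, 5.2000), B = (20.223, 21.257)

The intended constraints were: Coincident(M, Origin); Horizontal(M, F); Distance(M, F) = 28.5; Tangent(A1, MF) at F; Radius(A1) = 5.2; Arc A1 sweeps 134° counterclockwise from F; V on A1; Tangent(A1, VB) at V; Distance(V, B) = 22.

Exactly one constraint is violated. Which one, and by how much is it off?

Distance(V, B) = 22 — off by 4.70.

M = (0.00, 0.00) ✓; M.y = 0.00, F.y = 0.00 ✓; |MF| = 28.50 ✓; ∠(ZF, FM) = 90.00° ✓; |ZF| = 5.200 ✓; bearing(Z→V) − bearing(Z→F) = 134.0° ✓; |ZV| = 5.200 ✓; ∠(ZV, VB) = 90.00° ✓; |VB| = 17.30 ✗.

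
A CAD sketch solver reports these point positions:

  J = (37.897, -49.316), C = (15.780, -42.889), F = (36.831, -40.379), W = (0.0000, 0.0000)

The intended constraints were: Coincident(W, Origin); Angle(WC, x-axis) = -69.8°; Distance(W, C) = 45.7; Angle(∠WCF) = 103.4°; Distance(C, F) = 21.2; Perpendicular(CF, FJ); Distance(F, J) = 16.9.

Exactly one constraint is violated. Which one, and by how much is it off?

Distance(F, J) = 16.9 — off by 7.90.

W = (0.00, 0.00) ✓; WC at -69.80° ✓; |WC| = 45.70 ✓; ∠WCF = 103.4° ✓; |CF| = 21.20 ✓; ∠(CF, FJ) = 90.00° ✓; |FJ| = 9.000 ✗.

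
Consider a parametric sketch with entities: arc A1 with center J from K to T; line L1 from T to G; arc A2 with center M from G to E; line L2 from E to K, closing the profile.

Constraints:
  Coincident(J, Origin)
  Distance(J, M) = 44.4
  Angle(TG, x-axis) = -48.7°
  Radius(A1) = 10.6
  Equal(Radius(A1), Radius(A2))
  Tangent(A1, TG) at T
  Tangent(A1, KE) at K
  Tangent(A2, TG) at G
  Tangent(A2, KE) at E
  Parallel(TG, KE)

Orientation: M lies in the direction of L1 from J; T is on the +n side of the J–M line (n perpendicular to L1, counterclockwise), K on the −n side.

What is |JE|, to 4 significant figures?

45.65

The slot axis is L1's direction at -48.7°, so u = (cos -48.7°, sin -48.7°) = (0.6600, -0.7513) and n = (−sin -48.7°, cos -48.7°) = (0.7513, 0.6600). J is at the origin and M lies 44.4 along u from J, so M = 44.4·u = (29.30, -33.36). Tangency of A1 to both parallel lines with radius 10.6 puts T and K at J ± 10.6·n: T = (7.963, 6.996), K = (-7.963, -6.996). Equal radii place G and E the same way about M: G = M + 10.6·n = (37.27, -26.36), E = M − 10.6·n = (21.34, -40.35). Then |JE| = |E − J| = 45.65.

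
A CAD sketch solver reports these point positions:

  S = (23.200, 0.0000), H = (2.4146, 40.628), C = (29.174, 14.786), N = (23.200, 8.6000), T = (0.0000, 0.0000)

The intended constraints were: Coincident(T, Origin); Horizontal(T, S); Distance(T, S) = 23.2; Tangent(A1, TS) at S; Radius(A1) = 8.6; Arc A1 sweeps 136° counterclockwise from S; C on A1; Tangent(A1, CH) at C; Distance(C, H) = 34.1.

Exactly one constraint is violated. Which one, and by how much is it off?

Distance(C, H) = 34.1 — off by 3.10.

T = (0.00, 0.00) ✓; T.y = 0.00, S.y = 0.00 ✓; |TS| = 23.20 ✓; ∠(NS, ST) = 90.00° ✓; |NS| = 8.600 ✓; bearing(N→C) − bearing(N→S) = 136.0° ✓; |NC| = 8.600 ✓; ∠(NC, CH) = 90.00° ✓; |CH| = 37.20 ✗.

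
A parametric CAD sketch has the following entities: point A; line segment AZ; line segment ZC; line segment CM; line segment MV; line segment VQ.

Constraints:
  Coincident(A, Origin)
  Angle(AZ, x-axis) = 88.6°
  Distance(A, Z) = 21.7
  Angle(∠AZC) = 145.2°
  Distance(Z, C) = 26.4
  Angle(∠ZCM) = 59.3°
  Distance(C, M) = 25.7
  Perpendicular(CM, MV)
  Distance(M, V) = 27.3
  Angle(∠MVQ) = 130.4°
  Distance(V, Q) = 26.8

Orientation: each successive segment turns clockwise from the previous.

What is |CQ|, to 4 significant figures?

44.98

A is at the origin; AZ runs at 88.6° with length 21.7, so Z = (0.5302, 21.69). ∠AZC = 145.2° gives ZC at 53.80° from the x-axis; with |ZC| = 26.4, C = (16.12, 43.00). ∠ZCM = 59.3° gives CM at -66.90° from the x-axis; with |CM| = 25.7, M = (26.21, 19.36). The perpendicularity gives MV at right angles to CM, so MV runs at -156.9°; with |MV| = 27.3, V = (1.094, 8.647). ∠MVQ = 130.4° gives VQ at 153.5° from the x-axis; with |VQ| = 26.8, Q = (-22.89, 20.61). Then |CQ| = |Q − C| = 44.98.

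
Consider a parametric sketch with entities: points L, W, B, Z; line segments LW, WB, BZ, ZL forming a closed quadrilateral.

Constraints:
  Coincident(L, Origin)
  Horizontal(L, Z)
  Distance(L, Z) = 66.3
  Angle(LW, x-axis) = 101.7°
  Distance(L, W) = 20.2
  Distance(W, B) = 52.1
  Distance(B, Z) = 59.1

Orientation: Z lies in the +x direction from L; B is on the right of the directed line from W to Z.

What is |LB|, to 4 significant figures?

32.34

L is at the origin; L and Z share the same y with |LZ| = 66.3 and Z in +x, so Z = (66.3, 0). LW runs at 101.7° with |LW| = 20.2, so W = (-4.096, 19.78). B is determined by |WB| = 52.1 and |BZ| = 59.1 together: it lies at the intersection of circle(W, 52.1) and circle(Z, 59.1). With |WZ| = 73.12, the foot of the radical line on WZ is 31.24 from W and the perpendicular offset is √(52.1² − 31.24²) = 41.70. Taking the right-of-WZ solution: B = (14.70, -28.81).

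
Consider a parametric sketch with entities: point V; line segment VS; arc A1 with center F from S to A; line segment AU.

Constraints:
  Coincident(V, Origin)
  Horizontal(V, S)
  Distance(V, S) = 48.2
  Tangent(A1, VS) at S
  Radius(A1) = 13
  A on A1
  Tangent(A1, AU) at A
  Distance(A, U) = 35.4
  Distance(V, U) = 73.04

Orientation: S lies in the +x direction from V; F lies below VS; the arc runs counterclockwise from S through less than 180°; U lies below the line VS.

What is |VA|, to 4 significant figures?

41.25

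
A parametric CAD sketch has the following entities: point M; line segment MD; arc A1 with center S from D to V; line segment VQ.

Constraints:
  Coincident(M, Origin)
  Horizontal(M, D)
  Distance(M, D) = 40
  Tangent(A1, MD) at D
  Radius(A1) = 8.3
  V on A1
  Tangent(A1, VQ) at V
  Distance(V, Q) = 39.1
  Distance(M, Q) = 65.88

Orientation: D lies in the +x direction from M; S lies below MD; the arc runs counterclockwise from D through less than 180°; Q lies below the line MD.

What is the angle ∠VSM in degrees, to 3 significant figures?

31.2°

Checks: |SV| = 8.300 ✓; ∠(SV, VQ) = 90.00° ✓; |VQ| = 39.10 ✓; |MQ| = 65.88 ✓.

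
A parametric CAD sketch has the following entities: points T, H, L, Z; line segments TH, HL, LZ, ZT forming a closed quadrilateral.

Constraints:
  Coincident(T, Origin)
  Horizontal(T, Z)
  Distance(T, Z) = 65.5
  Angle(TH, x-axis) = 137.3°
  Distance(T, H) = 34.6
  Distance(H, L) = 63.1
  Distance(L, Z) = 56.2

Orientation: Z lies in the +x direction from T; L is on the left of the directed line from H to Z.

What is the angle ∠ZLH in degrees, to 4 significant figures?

103.7°

T is at the origin; TZ is horizontal with |TZ| = 65.5 and Z in +x, so Z = (65.5, 0). TH runs at 137.3° with |TH| = 34.6, so H = (-25.43, 23.46). L is determined by |HL| = 63.1 and |LZ| = 56.2 together: it lies at the intersection of circle(H, 63.1) and circle(Z, 56.2). With |HZ| = 93.91, the foot of the radical line on HZ is 51.34 from H and the perpendicular offset is √(63.1² − 51.34²) = 36.69. Taking the left-of-HZ solution: L = (33.45, 46.16).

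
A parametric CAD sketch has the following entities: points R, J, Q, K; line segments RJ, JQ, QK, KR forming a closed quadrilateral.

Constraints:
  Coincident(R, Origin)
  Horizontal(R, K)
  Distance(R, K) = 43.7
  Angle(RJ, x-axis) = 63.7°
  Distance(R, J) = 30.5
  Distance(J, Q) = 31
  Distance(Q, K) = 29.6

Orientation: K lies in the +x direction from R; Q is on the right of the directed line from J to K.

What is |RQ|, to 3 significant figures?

14.8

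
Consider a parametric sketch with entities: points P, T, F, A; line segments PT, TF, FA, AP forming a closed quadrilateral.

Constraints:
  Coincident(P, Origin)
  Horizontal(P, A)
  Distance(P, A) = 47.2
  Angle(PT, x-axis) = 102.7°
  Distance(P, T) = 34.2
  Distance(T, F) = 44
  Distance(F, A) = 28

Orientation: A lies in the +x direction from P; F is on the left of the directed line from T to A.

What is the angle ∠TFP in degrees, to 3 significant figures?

45.8°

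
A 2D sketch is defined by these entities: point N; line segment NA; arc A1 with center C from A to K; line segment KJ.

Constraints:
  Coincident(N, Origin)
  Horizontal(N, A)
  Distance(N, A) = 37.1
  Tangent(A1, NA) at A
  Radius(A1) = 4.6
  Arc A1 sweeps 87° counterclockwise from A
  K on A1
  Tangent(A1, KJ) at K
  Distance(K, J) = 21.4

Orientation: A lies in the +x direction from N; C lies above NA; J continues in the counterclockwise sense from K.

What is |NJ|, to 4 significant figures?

49.95

On A1, A sits at bearing -90° from C; an 87° counterclockwise sweep puts K at bearing -3°, so K = C + 4.6·(cos -3°, sin -3°) = (41.69, 4.359). Tangency of A1 to KJ means the radius CK is perpendicular to KJ, so KJ runs along (−sin -3°, cos -3°); with |KJ| = 21.4, J = (42.81, 25.73). Then |NJ| = |J − N| = 49.95.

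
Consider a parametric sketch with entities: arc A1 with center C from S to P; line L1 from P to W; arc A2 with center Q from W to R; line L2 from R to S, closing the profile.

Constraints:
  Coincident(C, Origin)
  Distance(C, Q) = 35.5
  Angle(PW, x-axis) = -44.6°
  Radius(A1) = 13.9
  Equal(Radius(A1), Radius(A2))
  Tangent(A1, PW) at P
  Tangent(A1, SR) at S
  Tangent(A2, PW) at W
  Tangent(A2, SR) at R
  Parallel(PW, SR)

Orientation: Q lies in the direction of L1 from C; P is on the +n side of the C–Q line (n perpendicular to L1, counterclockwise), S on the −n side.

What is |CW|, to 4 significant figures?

38.12

The slot axis is L1's direction at -44.6°, so u = (cos -44.6°, sin -44.6°) = (0.7120, -0.7022) and n = (−sin -44.6°, cos -44.6°) = (0.7022, 0.7120). C is at the origin and Q lies 35.5 along u from C, so Q = 35.5·u = (25.28, -24.93). Tangency of A1 to both parallel lines with radius 13.9 puts P and S at C ± 13.9·n: P = (9.760, 9.897), S = (-9.760, -9.897). Equal radii place W and R the same way about Q: W = Q + 13.9·n = (35.04, -15.03), R = Q − 13.9·n = (15.52, -34.82). Then |CW| = |W − C| = 38.12.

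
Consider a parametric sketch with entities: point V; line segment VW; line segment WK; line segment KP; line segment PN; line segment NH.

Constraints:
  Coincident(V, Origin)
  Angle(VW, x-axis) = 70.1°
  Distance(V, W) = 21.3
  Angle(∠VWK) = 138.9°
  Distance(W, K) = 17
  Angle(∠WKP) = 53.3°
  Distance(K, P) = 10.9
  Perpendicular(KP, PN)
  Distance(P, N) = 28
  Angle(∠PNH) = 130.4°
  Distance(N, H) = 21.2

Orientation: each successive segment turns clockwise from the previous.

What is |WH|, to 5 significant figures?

32.054

V is at the origin; VW runs at 70.1° with length 21.3, so W = (7.2501, 20.028). ∠VWK = 138.9° gives WK at 29.000° from the x-axis; with |WK| = 17.0, K = (22.119, 28.270). ∠WKP = 53.3° gives KP at -97.700° from the x-axis; with |KP| = 10.9, P = (20.658, 17.468). The perpendicularity gives PN at right angles to KP, so PN runs at 172.30°; with |PN| = 28.0, N = (-7.0894, 21.220). ∠PNH = 130.4° gives NH at 122.70° from the x-axis; with |NH| = 21.2, H = (-18.542, 39.060). Then |WH| = |H − W| = 32.054.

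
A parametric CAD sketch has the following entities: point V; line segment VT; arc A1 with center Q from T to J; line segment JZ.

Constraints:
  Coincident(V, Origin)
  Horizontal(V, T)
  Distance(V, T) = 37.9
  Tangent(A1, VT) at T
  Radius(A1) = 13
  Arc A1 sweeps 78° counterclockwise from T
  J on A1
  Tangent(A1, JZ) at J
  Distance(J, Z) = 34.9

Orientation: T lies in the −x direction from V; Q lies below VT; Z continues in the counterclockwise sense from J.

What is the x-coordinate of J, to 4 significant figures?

-50.62

V is at the origin; VT is horizontal with |VT| = 37.9 and T on the −x side, so T = (-37.90, 0.000). A1 meets VT tangentially, so QT is at right angles to VT, so Q = T + (0, -13) = (-37.90, -13.00). On A1, T sits at bearing 90° from Q; a 78° counterclockwise sweep puts J at bearing 168°, so J = Q + 13.0·(cos 168°, sin 168°) = (-50.62, -10.30). So J.x = -50.62.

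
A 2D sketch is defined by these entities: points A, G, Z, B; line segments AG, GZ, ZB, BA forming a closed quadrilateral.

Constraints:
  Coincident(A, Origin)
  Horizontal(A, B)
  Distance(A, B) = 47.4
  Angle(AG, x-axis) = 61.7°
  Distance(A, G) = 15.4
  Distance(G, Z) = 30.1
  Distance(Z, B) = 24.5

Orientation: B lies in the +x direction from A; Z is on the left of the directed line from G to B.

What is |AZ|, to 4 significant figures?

42.30

A is at the origin; A and B share the same y with |AB| = 47.4 and B in +x, so B = (47.4, 0). AG runs at 61.7° with |AG| = 15.4, so G = (7.301, 13.56). Z is determined by |GZ| = 30.1 and |ZB| = 24.5 together: it lies at the intersection of circle(G, 30.1) and circle(B, 24.5). With |GB| = 42.33, the foot of the radical line on GB is 24.78 from G and the perpendicular offset is √(30.1² − 24.78²) = 17.09. Taking the left-of-GB solution: Z = (36.25, 21.81).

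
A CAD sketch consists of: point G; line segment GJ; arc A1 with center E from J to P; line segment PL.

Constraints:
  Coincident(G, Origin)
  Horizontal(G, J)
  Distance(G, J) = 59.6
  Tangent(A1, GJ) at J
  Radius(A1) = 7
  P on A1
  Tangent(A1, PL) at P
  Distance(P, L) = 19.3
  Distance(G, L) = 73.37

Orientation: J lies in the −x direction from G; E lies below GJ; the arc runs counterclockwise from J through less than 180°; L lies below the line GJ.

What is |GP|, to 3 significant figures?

66.8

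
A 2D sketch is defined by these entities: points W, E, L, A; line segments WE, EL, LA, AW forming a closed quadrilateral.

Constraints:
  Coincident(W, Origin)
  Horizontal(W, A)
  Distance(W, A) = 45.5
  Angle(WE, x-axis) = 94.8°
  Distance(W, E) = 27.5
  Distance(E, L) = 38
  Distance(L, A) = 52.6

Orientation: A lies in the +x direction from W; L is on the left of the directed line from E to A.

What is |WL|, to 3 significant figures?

57.3

Checks: |EL| = 38.00 ✓; |LA| = 52.60 ✓.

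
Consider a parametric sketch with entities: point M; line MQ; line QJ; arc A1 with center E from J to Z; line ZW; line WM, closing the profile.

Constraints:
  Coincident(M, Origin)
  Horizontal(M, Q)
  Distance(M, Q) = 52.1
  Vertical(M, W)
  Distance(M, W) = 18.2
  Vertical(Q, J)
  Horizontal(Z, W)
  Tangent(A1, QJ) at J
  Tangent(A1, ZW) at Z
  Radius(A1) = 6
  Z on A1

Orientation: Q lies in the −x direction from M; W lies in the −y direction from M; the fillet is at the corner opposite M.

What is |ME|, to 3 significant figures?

47.7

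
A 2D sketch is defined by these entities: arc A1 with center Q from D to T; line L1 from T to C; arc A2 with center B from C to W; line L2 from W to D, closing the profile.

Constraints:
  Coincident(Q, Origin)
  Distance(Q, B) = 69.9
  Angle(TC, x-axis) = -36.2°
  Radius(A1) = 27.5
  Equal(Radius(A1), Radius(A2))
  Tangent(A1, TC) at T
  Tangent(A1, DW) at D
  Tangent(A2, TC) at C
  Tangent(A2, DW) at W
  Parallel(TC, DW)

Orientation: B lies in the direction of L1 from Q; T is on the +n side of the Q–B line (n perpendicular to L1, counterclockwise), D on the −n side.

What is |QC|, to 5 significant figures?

75.115

Tangency of A1 to both parallel lines with radius 27.5 puts T and D at Q ± 27.5·n: T = (16.242, 22.191), D = (-16.242, -22.191). Equal radii place C and W the same way about B: C = B + 27.5·n = (72.648, -19.092), W = B − 27.5·n = (40.165, -63.475). Then |QC| = |C − Q| = 75.115.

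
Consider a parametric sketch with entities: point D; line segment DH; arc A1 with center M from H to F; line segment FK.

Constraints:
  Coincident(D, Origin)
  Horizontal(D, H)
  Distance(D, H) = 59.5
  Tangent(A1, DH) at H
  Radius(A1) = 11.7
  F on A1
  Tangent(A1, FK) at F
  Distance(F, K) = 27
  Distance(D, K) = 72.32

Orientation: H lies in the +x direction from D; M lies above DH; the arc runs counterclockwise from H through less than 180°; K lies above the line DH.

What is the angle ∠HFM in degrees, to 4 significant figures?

33.27°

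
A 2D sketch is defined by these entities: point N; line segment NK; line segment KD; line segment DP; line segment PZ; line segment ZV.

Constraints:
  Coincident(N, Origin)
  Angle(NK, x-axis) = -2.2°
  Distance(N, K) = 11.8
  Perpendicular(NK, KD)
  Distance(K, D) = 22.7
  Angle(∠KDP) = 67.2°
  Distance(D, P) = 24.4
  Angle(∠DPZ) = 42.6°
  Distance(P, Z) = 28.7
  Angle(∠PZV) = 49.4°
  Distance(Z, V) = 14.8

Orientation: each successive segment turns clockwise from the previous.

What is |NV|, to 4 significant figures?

20.58

∠DPZ = 42.6° gives PZ at 17.60° from the x-axis; with |PZ| = 28.7, Z = (16.16, -4.146). ∠PZV = 49.4° gives ZV at -113.0° from the x-axis; with |ZV| = 14.8, V = (10.38, -17.77). Then |NV| = |V − N| = 20.58.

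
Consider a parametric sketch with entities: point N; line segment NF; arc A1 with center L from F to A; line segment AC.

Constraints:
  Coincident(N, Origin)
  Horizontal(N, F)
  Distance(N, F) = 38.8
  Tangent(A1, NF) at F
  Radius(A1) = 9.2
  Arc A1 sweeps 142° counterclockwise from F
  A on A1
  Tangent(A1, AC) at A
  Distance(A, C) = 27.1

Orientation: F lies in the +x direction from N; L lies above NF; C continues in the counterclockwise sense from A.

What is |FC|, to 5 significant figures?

36.662

On A1, F sits at bearing -90° from L; a 142° counterclockwise sweep puts A at bearing 52°, so A = L + 9.2·(cos 52°, sin 52°) = (44.464, 16.450). Since A1 is tangent to AC there, LA ⟂ AC, so AC runs along (−sin 52°, cos 52°); with |AC| = 27.1, C = (23.109, 33.134). Then |FC| = |C − F| = 36.662.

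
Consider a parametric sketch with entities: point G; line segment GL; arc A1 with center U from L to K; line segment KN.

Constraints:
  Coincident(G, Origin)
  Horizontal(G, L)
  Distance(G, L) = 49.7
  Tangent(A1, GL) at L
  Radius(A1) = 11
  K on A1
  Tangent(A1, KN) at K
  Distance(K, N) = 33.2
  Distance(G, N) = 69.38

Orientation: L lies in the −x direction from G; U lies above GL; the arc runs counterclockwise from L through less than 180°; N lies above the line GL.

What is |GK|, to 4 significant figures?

42.32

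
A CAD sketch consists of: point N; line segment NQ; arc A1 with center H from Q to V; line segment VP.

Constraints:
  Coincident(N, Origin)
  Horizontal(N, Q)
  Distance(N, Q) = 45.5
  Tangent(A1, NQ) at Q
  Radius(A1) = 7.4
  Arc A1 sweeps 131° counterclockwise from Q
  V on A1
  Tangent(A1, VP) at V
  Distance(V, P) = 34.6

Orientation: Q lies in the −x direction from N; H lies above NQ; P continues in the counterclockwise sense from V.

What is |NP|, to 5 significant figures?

73.435

N is at the origin; N and Q share the same y with |NQ| = 45.5 and Q on the −x side, so Q = (-45.500, 0.0000). The tangent condition forces HQ to be normal to NQ, so H = Q + (0, 7.4) = (-45.500, 7.4000). On A1, Q sits at bearing -90° from H; a 131° counterclockwise sweep puts V at bearing 41°, so V = H + 7.4·(cos 41°, sin 41°) = (-39.915, 12.255). The tangent condition forces HV to be normal to VP, so VP runs along (−sin 41°, cos 41°); with |VP| = 34.6, P = (-62.615, 38.368). Then |NP| = |P − N| = 73.435.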